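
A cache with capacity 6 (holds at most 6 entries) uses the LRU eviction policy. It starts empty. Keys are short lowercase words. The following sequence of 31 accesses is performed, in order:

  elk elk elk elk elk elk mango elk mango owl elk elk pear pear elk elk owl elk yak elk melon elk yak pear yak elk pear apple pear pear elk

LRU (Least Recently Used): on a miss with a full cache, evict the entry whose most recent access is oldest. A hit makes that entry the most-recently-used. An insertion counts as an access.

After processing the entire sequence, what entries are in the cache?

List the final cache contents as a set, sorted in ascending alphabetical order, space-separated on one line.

LRU simulation (capacity=6):
  1. access elk: MISS. Cache (LRU->MRU): [elk]
  2. access elk: HIT. Cache (LRU->MRU): [elk]
  3. access elk: HIT. Cache (LRU->MRU): [elk]
  4. access elk: HIT. Cache (LRU->MRU): [elk]
  5. access elk: HIT. Cache (LRU->MRU): [elk]
  6. access elk: HIT. Cache (LRU->MRU): [elk]
  7. access mango: MISS. Cache (LRU->MRU): [elk mango]
  8. access elk: HIT. Cache (LRU->MRU): [mango elk]
  9. access mango: HIT. Cache (LRU->MRU): [elk mango]
  10. access owl: MISS. Cache (LRU->MRU): [elk mango owl]
  11. access elk: HIT. Cache (LRU->MRU): [mango owl elk]
  12. access elk: HIT. Cache (LRU->MRU): [mango owl elk]
  13. access pear: MISS. Cache (LRU->MRU): [mango owl elk pear]
  14. access pear: HIT. Cache (LRU->MRU): [mango owl elk pear]
  15. access elk: HIT. Cache (LRU->MRU): [mango owl pear elk]
  16. access elk: HIT. Cache (LRU->MRU): [mango owl pear elk]
  17. access owl: HIT. Cache (LRU->MRU): [mango pear elk owl]
  18. access elk: HIT. Cache (LRU->MRU): [mango pear owl elk]
  19. access yak: MISS. Cache (LRU->MRU): [mango pear owl elk yak]
  20. access elk: HIT. Cache (LRU->MRU): [mango pear owl yak elk]
  21. access melon: MISS. Cache (LRU->MRU): [mango pear owl yak elk melon]
  22. access elk: HIT. Cache (LRU->MRU): [mango pear owl yak melon elk]
  23. access yak: HIT. Cache (LRU->MRU): [mango pear owl melon elk yak]
  24. access pear: HIT. Cache (LRU->MRU): [mango owl melon elk yak pear]
  25. access yak: HIT. Cache (LRU->MRU): [mango owl melon elk pear yak]
  26. access elk: HIT. Cache (LRU->MRU): [mango owl melon pear yak elk]
  27. access pear: HIT. Cache (LRU->MRU): [mango owl melon yak elk pear]
  28. access apple: MISS, evict mango. Cache (LRU->MRU): [owl melon yak elk pear apple]
  29. access pear: HIT. Cache (LRU->MRU): [owl melon yak elk apple pear]
  30. access pear: HIT. Cache (LRU->MRU): [owl melon yak elk apple pear]
  31. access elk: HIT. Cache (LRU->MRU): [owl melon yak apple pear elk]
Total: 24 hits, 7 misses, 1 evictions

Answer: apple elk melon owl pear yak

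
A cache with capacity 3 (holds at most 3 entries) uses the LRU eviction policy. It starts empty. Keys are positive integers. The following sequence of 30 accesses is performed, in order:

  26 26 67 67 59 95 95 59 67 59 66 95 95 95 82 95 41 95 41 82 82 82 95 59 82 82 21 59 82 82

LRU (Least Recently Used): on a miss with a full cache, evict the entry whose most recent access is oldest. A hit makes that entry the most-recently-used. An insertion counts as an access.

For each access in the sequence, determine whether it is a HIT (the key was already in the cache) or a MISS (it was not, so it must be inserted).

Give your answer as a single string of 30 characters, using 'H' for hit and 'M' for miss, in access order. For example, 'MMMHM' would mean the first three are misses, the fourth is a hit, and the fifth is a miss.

LRU simulation (capacity=3):
  1. access 26: MISS. Cache (LRU->MRU): [26]
  2. access 26: HIT. Cache (LRU->MRU): [26]
  3. access 67: MISS. Cache (LRU->MRU): [26 67]
  4. access 67: HIT. Cache (LRU->MRU): [26 67]
  5. access 59: MISS. Cache (LRU->MRU): [26 67 59]
  6. access 95: MISS, evict 26. Cache (LRU->MRU): [67 59 95]
  7. access 95: HIT. Cache (LRU->MRU): [67 59 95]
  8. access 59: HIT. Cache (LRU->MRU): [67 95 59]
  9. access 67: HIT. Cache (LRU->MRU): [95 59 67]
  10. access 59: HIT. Cache (LRU->MRU): [95 67 59]
  11. access 66: MISS, evict 95. Cache (LRU->MRU): [67 59 66]
  12. access 95: MISS, evict 67. Cache (LRU->MRU): [59 66 95]
  13. access 95: HIT. Cache (LRU->MRU): [59 66 95]
  14. access 95: HIT. Cache (LRU->MRU): [59 66 95]
  15. access 82: MISS, evict 59. Cache (LRU->MRU): [66 95 82]
  16. access 95: HIT. Cache (LRU->MRU): [66 82 95]
  17. access 41: MISS, evict 66. Cache (LRU->MRU): [82 95 41]
  18. access 95: HIT. Cache (LRU->MRU): [82 41 95]
  19. access 41: HIT. Cache (LRU->MRU): [82 95 41]
  20. access 82: HIT. Cache (LRU->MRU): [95 41 82]
  21. access 82: HIT. Cache (LRU->MRU): [95 41 82]
  22. access 82: HIT. Cache (LRU->MRU): [95 41 82]
  23. access 95: HIT. Cache (LRU->MRU): [41 82 95]
  24. access 59: MISS, evict 41. Cache (LRU->MRU): [82 95 59]
  25. access 82: HIT. Cache (LRU->MRU): [95 59 82]
  26. access 82: HIT. Cache (LRU->MRU): [95 59 82]
  27. access 21: MISS, evict 95. Cache (LRU->MRU): [59 82 21]
  28. access 59: HIT. Cache (LRU->MRU): [82 21 59]
  29. access 82: HIT. Cache (LRU->MRU): [21 59 82]
  30. access 82: HIT. Cache (LRU->MRU): [21 59 82]
Total: 20 hits, 10 misses, 7 evictions

Answer: MHMHMMHHHHMMHHMHMHHHHHHMHHMHHH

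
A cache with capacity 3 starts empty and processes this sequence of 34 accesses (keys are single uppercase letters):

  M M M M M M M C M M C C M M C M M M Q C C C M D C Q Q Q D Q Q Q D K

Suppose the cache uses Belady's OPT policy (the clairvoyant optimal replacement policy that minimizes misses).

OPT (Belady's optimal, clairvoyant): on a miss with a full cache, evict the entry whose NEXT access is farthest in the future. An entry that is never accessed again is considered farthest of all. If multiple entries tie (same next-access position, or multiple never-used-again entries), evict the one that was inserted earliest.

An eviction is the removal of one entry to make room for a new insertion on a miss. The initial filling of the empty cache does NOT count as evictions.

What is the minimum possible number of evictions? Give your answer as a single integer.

Answer: 2

Derivation:
OPT (Belady) simulation (capacity=3):
  1. access M: MISS. Cache: [M]
  2. access M: HIT. Next use of M: step 3. Cache: [M]
  3. access M: HIT. Next use of M: step 4. Cache: [M]
  4. access M: HIT. Next use of M: step 5. Cache: [M]
  5. access M: HIT. Next use of M: step 6. Cache: [M]
  6. access M: HIT. Next use of M: step 7. Cache: [M]
  7. access M: HIT. Next use of M: step 9. Cache: [M]
  8. access C: MISS. Cache: [M C]
  9. access M: HIT. Next use of M: step 10. Cache: [M C]
  10. access M: HIT. Next use of M: step 13. Cache: [M C]
  11. access C: HIT. Next use of C: step 12. Cache: [M C]
  12. access C: HIT. Next use of C: step 15. Cache: [M C]
  13. access M: HIT. Next use of M: step 14. Cache: [M C]
  14. access M: HIT. Next use of M: step 16. Cache: [M C]
  15. access C: HIT. Next use of C: step 20. Cache: [M C]
  16. access M: HIT. Next use of M: step 17. Cache: [M C]
  17. access M: HIT. Next use of M: step 18. Cache: [M C]
  18. access M: HIT. Next use of M: step 23. Cache: [M C]
  19. access Q: MISS. Cache: [M C Q]
  20. access C: HIT. Next use of C: step 21. Cache: [M C Q]
  21. access C: HIT. Next use of C: step 22. Cache: [M C Q]
  22. access C: HIT. Next use of C: step 25. Cache: [M C Q]
  23. access M: HIT. Next use of M: never. Cache: [M C Q]
  24. access D: MISS, evict M (next use: never). Cache: [C Q D]
  25. access C: HIT. Next use of C: never. Cache: [C Q D]
  26. access Q: HIT. Next use of Q: step 27. Cache: [C Q D]
  27. access Q: HIT. Next use of Q: step 28. Cache: [C Q D]
  28. access Q: HIT. Next use of Q: step 30. Cache: [C Q D]
  29. access D: HIT. Next use of D: step 33. Cache: [C Q D]
  30. access Q: HIT. Next use of Q: step 31. Cache: [C Q D]
  31. access Q: HIT. Next use of Q: step 32. Cache: [C Q D]
  32. access Q: HIT. Next use of Q: never. Cache: [C Q D]
  33. access D: HIT. Next use of D: never. Cache: [C Q D]
  34. access K: MISS, evict C (next use: never). Cache: [Q D K]
Total: 29 hits, 5 misses, 2 evictions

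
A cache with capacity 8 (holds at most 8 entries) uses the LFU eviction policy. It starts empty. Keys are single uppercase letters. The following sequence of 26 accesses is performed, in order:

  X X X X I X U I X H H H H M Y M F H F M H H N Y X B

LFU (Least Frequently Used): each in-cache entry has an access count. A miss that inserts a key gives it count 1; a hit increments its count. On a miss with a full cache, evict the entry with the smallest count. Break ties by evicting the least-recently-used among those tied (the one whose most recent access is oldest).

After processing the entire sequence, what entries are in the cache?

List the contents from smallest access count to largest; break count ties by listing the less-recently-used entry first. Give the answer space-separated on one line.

Answer: N B I F Y M H X

Derivation:
LFU simulation (capacity=8):
  1. access X: MISS. Cache: [X(c=1)]
  2. access X: HIT, count now 2. Cache: [X(c=2)]
  3. access X: HIT, count now 3. Cache: [X(c=3)]
  4. access X: HIT, count now 4. Cache: [X(c=4)]
  5. access I: MISS. Cache: [I(c=1) X(c=4)]
  6. access X: HIT, count now 5. Cache: [I(c=1) X(c=5)]
  7. access U: MISS. Cache: [I(c=1) U(c=1) X(c=5)]
  8. access I: HIT, count now 2. Cache: [U(c=1) I(c=2) X(c=5)]
  9. access X: HIT, count now 6. Cache: [U(c=1) I(c=2) X(c=6)]
  10. access H: MISS. Cache: [U(c=1) H(c=1) I(c=2) X(c=6)]
  11. access H: HIT, count now 2. Cache: [U(c=1) I(c=2) H(c=2) X(c=6)]
  12. access H: HIT, count now 3. Cache: [U(c=1) I(c=2) H(c=3) X(c=6)]
  13. access H: HIT, count now 4. Cache: [U(c=1) I(c=2) H(c=4) X(c=6)]
  14. access M: MISS. Cache: [U(c=1) M(c=1) I(c=2) H(c=4) X(c=6)]
  15. access Y: MISS. Cache: [U(c=1) M(c=1) Y(c=1) I(c=2) H(c=4) X(c=6)]
  16. access M: HIT, count now 2. Cache: [U(c=1) Y(c=1) I(c=2) M(c=2) H(c=4) X(c=6)]
  17. access F: MISS. Cache: [U(c=1) Y(c=1) F(c=1) I(c=2) M(c=2) H(c=4) X(c=6)]
  18. access H: HIT, count now 5. Cache: [U(c=1) Y(c=1) F(c=1) I(c=2) M(c=2) H(c=5) X(c=6)]
  19. access F: HIT, count now 2. Cache: [U(c=1) Y(c=1) I(c=2) M(c=2) F(c=2) H(c=5) X(c=6)]
  20. access M: HIT, count now 3. Cache: [U(c=1) Y(c=1) I(c=2) F(c=2) M(c=3) H(c=5) X(c=6)]
  21. access H: HIT, count now 6. Cache: [U(c=1) Y(c=1) I(c=2) F(c=2) M(c=3) X(c=6) H(c=6)]
  22. access H: HIT, count now 7. Cache: [U(c=1) Y(c=1) I(c=2) F(c=2) M(c=3) X(c=6) H(c=7)]
  23. access N: MISS. Cache: [U(c=1) Y(c=1) N(c=1) I(c=2) F(c=2) M(c=3) X(c=6) H(c=7)]
  24. access Y: HIT, count now 2. Cache: [U(c=1) N(c=1) I(c=2) F(c=2) Y(c=2) M(c=3) X(c=6) H(c=7)]
  25. access X: HIT, count now 7. Cache: [U(c=1) N(c=1) I(c=2) F(c=2) Y(c=2) M(c=3) H(c=7) X(c=7)]
  26. access B: MISS, evict U(c=1). Cache: [N(c=1) B(c=1) I(c=2) F(c=2) Y(c=2) M(c=3) H(c=7) X(c=7)]
Total: 17 hits, 9 misses, 1 evictions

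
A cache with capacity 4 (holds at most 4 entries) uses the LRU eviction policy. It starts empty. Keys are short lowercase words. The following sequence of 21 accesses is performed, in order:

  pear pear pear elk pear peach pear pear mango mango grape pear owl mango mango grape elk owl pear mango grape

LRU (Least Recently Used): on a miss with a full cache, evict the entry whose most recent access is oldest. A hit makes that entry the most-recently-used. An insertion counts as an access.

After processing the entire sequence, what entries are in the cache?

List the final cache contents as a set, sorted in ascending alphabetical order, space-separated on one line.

LRU simulation (capacity=4):
  1. access pear: MISS. Cache (LRU->MRU): [pear]
  2. access pear: HIT. Cache (LRU->MRU): [pear]
  3. access pear: HIT. Cache (LRU->MRU): [pear]
  4. access elk: MISS. Cache (LRU->MRU): [pear elk]
  5. access pear: HIT. Cache (LRU->MRU): [elk pear]
  6. access peach: MISS. Cache (LRU->MRU): [elk pear peach]
  7. access pear: HIT. Cache (LRU->MRU): [elk peach pear]
  8. access pear: HIT. Cache (LRU->MRU): [elk peach pear]
  9. access mango: MISS. Cache (LRU->MRU): [elk peach pear mango]
  10. access mango: HIT. Cache (LRU->MRU): [elk peach pear mango]
  11. access grape: MISS, evict elk. Cache (LRU->MRU): [peach pear mango grape]
  12. access pear: HIT. Cache (LRU->MRU): [peach mango grape pear]
  13. access owl: MISS, evict peach. Cache (LRU->MRU): [mango grape pear owl]
  14. access mango: HIT. Cache (LRU->MRU): [grape pear owl mango]
  15. access mango: HIT. Cache (LRU->MRU): [grape pear owl mango]
  16. access grape: HIT. Cache (LRU->MRU): [pear owl mango grape]
  17. access elk: MISS, evict pear. Cache (LRU->MRU): [owl mango grape elk]
  18. access owl: HIT. Cache (LRU->MRU): [mango grape elk owl]
  19. access pear: MISS, evict mango. Cache (LRU->MRU): [grape elk owl pear]
  20. access mango: MISS, evict grape. Cache (LRU->MRU): [elk owl pear mango]
  21. access grape: MISS, evict elk. Cache (LRU->MRU): [owl pear mango grape]
Total: 11 hits, 10 misses, 6 evictions

Answer: grape mango owl pear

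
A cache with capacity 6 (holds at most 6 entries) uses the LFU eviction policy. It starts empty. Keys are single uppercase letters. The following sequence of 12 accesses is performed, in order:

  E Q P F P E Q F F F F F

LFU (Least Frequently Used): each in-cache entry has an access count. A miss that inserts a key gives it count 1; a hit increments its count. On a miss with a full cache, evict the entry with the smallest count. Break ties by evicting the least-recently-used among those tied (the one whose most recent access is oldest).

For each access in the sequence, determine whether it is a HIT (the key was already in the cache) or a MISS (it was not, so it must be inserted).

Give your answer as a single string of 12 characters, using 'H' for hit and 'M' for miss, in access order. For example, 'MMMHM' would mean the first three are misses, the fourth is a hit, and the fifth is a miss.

LFU simulation (capacity=6):
  1. access E: MISS. Cache: [E(c=1)]
  2. access Q: MISS. Cache: [E(c=1) Q(c=1)]
  3. access P: MISS. Cache: [E(c=1) Q(c=1) P(c=1)]
  4. access F: MISS. Cache: [E(c=1) Q(c=1) P(c=1) F(c=1)]
  5. access P: HIT, count now 2. Cache: [E(c=1) Q(c=1) F(c=1) P(c=2)]
  6. access E: HIT, count now 2. Cache: [Q(c=1) F(c=1) P(c=2) E(c=2)]
  7. access Q: HIT, count now 2. Cache: [F(c=1) P(c=2) E(c=2) Q(c=2)]
  8. access F: HIT, count now 2. Cache: [P(c=2) E(c=2) Q(c=2) F(c=2)]
  9. access F: HIT, count now 3. Cache: [P(c=2) E(c=2) Q(c=2) F(c=3)]
  10. access F: HIT, count now 4. Cache: [P(c=2) E(c=2) Q(c=2) F(c=4)]
  11. access F: HIT, count now 5. Cache: [P(c=2) E(c=2) Q(c=2) F(c=5)]
  12. access F: HIT, count now 6. Cache: [P(c=2) E(c=2) Q(c=2) F(c=6)]
Total: 8 hits, 4 misses, 0 evictions

Answer: MMMMHHHHHHHH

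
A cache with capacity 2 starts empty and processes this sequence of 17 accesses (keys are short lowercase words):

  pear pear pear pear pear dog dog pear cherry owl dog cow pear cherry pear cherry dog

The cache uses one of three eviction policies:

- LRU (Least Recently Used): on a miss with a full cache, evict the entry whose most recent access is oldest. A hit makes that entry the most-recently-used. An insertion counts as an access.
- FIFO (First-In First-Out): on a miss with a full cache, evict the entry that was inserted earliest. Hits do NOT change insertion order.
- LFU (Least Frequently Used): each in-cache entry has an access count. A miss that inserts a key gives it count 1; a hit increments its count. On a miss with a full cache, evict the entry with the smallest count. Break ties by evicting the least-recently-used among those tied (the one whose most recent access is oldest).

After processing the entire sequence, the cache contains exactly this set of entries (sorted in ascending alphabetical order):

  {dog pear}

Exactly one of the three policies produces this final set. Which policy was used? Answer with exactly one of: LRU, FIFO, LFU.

Answer: LFU

Derivation:
Simulating under each policy and comparing final sets:
  LRU: final set = {cherry dog} -> differs
  FIFO: final set = {cherry dog} -> differs
  LFU: final set = {dog pear} -> MATCHES target
Only LFU produces the target set.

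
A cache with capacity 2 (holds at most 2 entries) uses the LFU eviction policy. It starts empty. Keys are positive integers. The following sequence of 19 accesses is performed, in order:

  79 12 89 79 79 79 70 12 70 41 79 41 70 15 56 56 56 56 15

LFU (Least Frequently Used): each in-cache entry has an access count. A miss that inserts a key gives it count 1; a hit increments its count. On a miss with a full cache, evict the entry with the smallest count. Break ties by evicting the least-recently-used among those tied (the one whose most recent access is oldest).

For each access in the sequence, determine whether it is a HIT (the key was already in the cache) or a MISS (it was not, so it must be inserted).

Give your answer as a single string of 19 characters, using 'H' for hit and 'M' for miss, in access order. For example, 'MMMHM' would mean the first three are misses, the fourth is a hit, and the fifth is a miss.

LFU simulation (capacity=2):
  1. access 79: MISS. Cache: [79(c=1)]
  2. access 12: MISS. Cache: [79(c=1) 12(c=1)]
  3. access 89: MISS, evict 79(c=1). Cache: [12(c=1) 89(c=1)]
  4. access 79: MISS, evict 12(c=1). Cache: [89(c=1) 79(c=1)]
  5. access 79: HIT, count now 2. Cache: [89(c=1) 79(c=2)]
  6. access 79: HIT, count now 3. Cache: [89(c=1) 79(c=3)]
  7. access 70: MISS, evict 89(c=1). Cache: [70(c=1) 79(c=3)]
  8. access 12: MISS, evict 70(c=1). Cache: [12(c=1) 79(c=3)]
  9. access 70: MISS, evict 12(c=1). Cache: [70(c=1) 79(c=3)]
  10. access 41: MISS, evict 70(c=1). Cache: [41(c=1) 79(c=3)]
  11. access 79: HIT, count now 4. Cache: [41(c=1) 79(c=4)]
  12. access 41: HIT, count now 2. Cache: [41(c=2) 79(c=4)]
  13. access 70: MISS, evict 41(c=2). Cache: [70(c=1) 79(c=4)]
  14. access 15: MISS, evict 70(c=1). Cache: [15(c=1) 79(c=4)]
  15. access 56: MISS, evict 15(c=1). Cache: [56(c=1) 79(c=4)]
  16. access 56: HIT, count now 2. Cache: [56(c=2) 79(c=4)]
  17. access 56: HIT, count now 3. Cache: [56(c=3) 79(c=4)]
  18. access 56: HIT, count now 4. Cache: [79(c=4) 56(c=4)]
  19. access 15: MISS, evict 79(c=4). Cache: [15(c=1) 56(c=4)]
Total: 7 hits, 12 misses, 10 evictions

Answer: MMMMHHMMMMHHMMMHHHM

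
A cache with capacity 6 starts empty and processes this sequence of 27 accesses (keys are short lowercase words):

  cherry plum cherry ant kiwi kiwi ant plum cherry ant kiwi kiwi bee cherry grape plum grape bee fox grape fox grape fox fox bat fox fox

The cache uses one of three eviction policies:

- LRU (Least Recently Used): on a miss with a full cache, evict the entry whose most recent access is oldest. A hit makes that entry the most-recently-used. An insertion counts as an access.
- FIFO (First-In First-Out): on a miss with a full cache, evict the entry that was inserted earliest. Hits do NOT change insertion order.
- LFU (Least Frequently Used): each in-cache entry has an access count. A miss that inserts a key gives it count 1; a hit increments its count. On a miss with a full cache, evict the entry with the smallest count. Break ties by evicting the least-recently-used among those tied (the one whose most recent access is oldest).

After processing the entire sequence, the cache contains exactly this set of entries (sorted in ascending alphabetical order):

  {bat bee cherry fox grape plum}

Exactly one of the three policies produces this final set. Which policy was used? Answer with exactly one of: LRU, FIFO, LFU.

Simulating under each policy and comparing final sets:
  LRU: final set = {bat bee cherry fox grape plum} -> MATCHES target
  FIFO: final set = {ant bat bee fox grape kiwi} -> differs
  LFU: final set = {ant bat cherry fox kiwi plum} -> differs
Only LRU produces the target set.

Answer: LRU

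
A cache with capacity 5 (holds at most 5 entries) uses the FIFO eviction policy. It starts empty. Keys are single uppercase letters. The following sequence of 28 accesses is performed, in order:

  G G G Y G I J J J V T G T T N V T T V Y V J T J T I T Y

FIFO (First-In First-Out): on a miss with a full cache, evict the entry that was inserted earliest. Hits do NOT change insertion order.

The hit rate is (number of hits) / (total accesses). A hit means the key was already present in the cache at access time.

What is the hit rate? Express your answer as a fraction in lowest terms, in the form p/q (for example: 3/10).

FIFO simulation (capacity=5):
  1. access G: MISS. Cache (old->new): [G]
  2. access G: HIT. Cache (old->new): [G]
  3. access G: HIT. Cache (old->new): [G]
  4. access Y: MISS. Cache (old->new): [G Y]
  5. access G: HIT. Cache (old->new): [G Y]
  6. access I: MISS. Cache (old->new): [G Y I]
  7. access J: MISS. Cache (old->new): [G Y I J]
  8. access J: HIT. Cache (old->new): [G Y I J]
  9. access J: HIT. Cache (old->new): [G Y I J]
  10. access V: MISS. Cache (old->new): [G Y I J V]
  11. access T: MISS, evict G. Cache (old->new): [Y I J V T]
  12. access G: MISS, evict Y. Cache (old->new): [I J V T G]
  13. access T: HIT. Cache (old->new): [I J V T G]
  14. access T: HIT. Cache (old->new): [I J V T G]
  15. access N: MISS, evict I. Cache (old->new): [J V T G N]
  16. access V: HIT. Cache (old->new): [J V T G N]
  17. access T: HIT. Cache (old->new): [J V T G N]
  18. access T: HIT. Cache (old->new): [J V T G N]
  19. access V: HIT. Cache (old->new): [J V T G N]
  20. access Y: MISS, evict J. Cache (old->new): [V T G N Y]
  21. access V: HIT. Cache (old->new): [V T G N Y]
  22. access J: MISS, evict V. Cache (old->new): [T G N Y J]
  23. access T: HIT. Cache (old->new): [T G N Y J]
  24. access J: HIT. Cache (old->new): [T G N Y J]
  25. access T: HIT. Cache (old->new): [T G N Y J]
  26. access I: MISS, evict T. Cache (old->new): [G N Y J I]
  27. access T: MISS, evict G. Cache (old->new): [N Y J I T]
  28. access Y: HIT. Cache (old->new): [N Y J I T]
Total: 16 hits, 12 misses, 7 evictions

Hit rate = 16/28 = 4/7

Answer: 4/7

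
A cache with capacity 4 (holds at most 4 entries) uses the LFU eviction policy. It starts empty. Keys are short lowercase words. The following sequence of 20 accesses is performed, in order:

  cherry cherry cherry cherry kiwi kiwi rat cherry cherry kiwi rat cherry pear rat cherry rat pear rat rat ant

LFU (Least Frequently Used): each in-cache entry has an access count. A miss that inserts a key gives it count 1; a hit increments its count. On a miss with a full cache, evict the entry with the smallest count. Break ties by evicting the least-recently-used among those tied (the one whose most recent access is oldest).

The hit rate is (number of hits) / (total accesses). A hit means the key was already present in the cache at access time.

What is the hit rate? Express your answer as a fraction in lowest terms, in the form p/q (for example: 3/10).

LFU simulation (capacity=4):
  1. access cherry: MISS. Cache: [cherry(c=1)]
  2. access cherry: HIT, count now 2. Cache: [cherry(c=2)]
  3. access cherry: HIT, count now 3. Cache: [cherry(c=3)]
  4. access cherry: HIT, count now 4. Cache: [cherry(c=4)]
  5. access kiwi: MISS. Cache: [kiwi(c=1) cherry(c=4)]
  6. access kiwi: HIT, count now 2. Cache: [kiwi(c=2) cherry(c=4)]
  7. access rat: MISS. Cache: [rat(c=1) kiwi(c=2) cherry(c=4)]
  8. access cherry: HIT, count now 5. Cache: [rat(c=1) kiwi(c=2) cherry(c=5)]
  9. access cherry: HIT, count now 6. Cache: [rat(c=1) kiwi(c=2) cherry(c=6)]
  10. access kiwi: HIT, count now 3. Cache: [rat(c=1) kiwi(c=3) cherry(c=6)]
  11. access rat: HIT, count now 2. Cache: [rat(c=2) kiwi(c=3) cherry(c=6)]
  12. access cherry: HIT, count now 7. Cache: [rat(c=2) kiwi(c=3) cherry(c=7)]
  13. access pear: MISS. Cache: [pear(c=1) rat(c=2) kiwi(c=3) cherry(c=7)]
  14. access rat: HIT, count now 3. Cache: [pear(c=1) kiwi(c=3) rat(c=3) cherry(c=7)]
  15. access cherry: HIT, count now 8. Cache: [pear(c=1) kiwi(c=3) rat(c=3) cherry(c=8)]
  16. access rat: HIT, count now 4. Cache: [pear(c=1) kiwi(c=3) rat(c=4) cherry(c=8)]
  17. access pear: HIT, count now 2. Cache: [pear(c=2) kiwi(c=3) rat(c=4) cherry(c=8)]
  18. access rat: HIT, count now 5. Cache: [pear(c=2) kiwi(c=3) rat(c=5) cherry(c=8)]
  19. access rat: HIT, count now 6. Cache: [pear(c=2) kiwi(c=3) rat(c=6) cherry(c=8)]
  20. access ant: MISS, evict pear(c=2). Cache: [ant(c=1) kiwi(c=3) rat(c=6) cherry(c=8)]
Total: 15 hits, 5 misses, 1 evictions

Hit rate = 15/20 = 3/4

Answer: 3/4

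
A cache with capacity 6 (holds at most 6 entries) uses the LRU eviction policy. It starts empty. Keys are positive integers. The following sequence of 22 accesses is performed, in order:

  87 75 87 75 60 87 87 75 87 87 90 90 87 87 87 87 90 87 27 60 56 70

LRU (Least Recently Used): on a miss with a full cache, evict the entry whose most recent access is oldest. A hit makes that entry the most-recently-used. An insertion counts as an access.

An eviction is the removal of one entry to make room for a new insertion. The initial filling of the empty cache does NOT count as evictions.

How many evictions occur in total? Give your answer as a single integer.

LRU simulation (capacity=6):
  1. access 87: MISS. Cache (LRU->MRU): [87]
  2. access 75: MISS. Cache (LRU->MRU): [87 75]
  3. access 87: HIT. Cache (LRU->MRU): [75 87]
  4. access 75: HIT. Cache (LRU->MRU): [87 75]
  5. access 60: MISS. Cache (LRU->MRU): [87 75 60]
  6. access 87: HIT. Cache (LRU->MRU): [75 60 87]
  7. access 87: HIT. Cache (LRU->MRU): [75 60 87]
  8. access 75: HIT. Cache (LRU->MRU): [60 87 75]
  9. access 87: HIT. Cache (LRU->MRU): [60 75 87]
  10. access 87: HIT. Cache (LRU->MRU): [60 75 87]
  11. access 90: MISS. Cache (LRU->MRU): [60 75 87 90]
  12. access 90: HIT. Cache (LRU->MRU): [60 75 87 90]
  13. access 87: HIT. Cache (LRU->MRU): [60 75 90 87]
  14. access 87: HIT. Cache (LRU->MRU): [60 75 90 87]
  15. access 87: HIT. Cache (LRU->MRU): [60 75 90 87]
  16. access 87: HIT. Cache (LRU->MRU): [60 75 90 87]
  17. access 90: HIT. Cache (LRU->MRU): [60 75 87 90]
  18. access 87: HIT. Cache (LRU->MRU): [60 75 90 87]
  19. access 27: MISS. Cache (LRU->MRU): [60 75 90 87 27]
  20. access 60: HIT. Cache (LRU->MRU): [75 90 87 27 60]
  21. access 56: MISS. Cache (LRU->MRU): [75 90 87 27 60 56]
  22. access 70: MISS, evict 75. Cache (LRU->MRU): [90 87 27 60 56 70]
Total: 15 hits, 7 misses, 1 evictions

Answer: 1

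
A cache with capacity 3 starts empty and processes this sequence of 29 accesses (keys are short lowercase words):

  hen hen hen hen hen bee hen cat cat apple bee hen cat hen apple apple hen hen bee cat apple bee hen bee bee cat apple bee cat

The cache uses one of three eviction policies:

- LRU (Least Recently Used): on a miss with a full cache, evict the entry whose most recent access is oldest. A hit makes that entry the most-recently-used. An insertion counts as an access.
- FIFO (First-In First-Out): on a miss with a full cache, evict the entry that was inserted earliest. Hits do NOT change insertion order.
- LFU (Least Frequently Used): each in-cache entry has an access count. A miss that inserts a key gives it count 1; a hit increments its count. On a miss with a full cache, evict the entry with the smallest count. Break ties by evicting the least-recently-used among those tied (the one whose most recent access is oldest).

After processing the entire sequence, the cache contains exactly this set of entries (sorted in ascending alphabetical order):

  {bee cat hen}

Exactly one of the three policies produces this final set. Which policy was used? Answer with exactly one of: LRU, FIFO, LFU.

Answer: LFU

Derivation:
Simulating under each policy and comparing final sets:
  LRU: final set = {apple bee cat} -> differs
  FIFO: final set = {apple bee cat} -> differs
  LFU: final set = {bee cat hen} -> MATCHES target
Only LFU produces the target set.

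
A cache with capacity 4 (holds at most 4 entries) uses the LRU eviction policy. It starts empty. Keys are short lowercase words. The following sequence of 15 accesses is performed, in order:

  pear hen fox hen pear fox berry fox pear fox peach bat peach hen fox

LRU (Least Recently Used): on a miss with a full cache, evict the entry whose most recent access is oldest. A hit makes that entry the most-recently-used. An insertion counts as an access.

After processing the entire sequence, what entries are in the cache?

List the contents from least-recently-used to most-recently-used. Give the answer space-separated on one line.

LRU simulation (capacity=4):
  1. access pear: MISS. Cache (LRU->MRU): [pear]
  2. access hen: MISS. Cache (LRU->MRU): [pear hen]
  3. access fox: MISS. Cache (LRU->MRU): [pear hen fox]
  4. access hen: HIT. Cache (LRU->MRU): [pear fox hen]
  5. access pear: HIT. Cache (LRU->MRU): [fox hen pear]
  6. access fox: HIT. Cache (LRU->MRU): [hen pear fox]
  7. access berry: MISS. Cache (LRU->MRU): [hen pear fox berry]
  8. access fox: HIT. Cache (LRU->MRU): [hen pear berry fox]
  9. access pear: HIT. Cache (LRU->MRU): [hen berry fox pear]
  10. access fox: HIT. Cache (LRU->MRU): [hen berry pear fox]
  11. access peach: MISS, evict hen. Cache (LRU->MRU): [berry pear fox peach]
  12. access bat: MISS, evict berry. Cache (LRU->MRU): [pear fox peach bat]
  13. access peach: HIT. Cache (LRU->MRU): [pear fox bat peach]
  14. access hen: MISS, evict pear. Cache (LRU->MRU): [fox bat peach hen]
  15. access fox: HIT. Cache (LRU->MRU): [bat peach hen fox]
Total: 8 hits, 7 misses, 3 evictions

Answer: bat peach hen fox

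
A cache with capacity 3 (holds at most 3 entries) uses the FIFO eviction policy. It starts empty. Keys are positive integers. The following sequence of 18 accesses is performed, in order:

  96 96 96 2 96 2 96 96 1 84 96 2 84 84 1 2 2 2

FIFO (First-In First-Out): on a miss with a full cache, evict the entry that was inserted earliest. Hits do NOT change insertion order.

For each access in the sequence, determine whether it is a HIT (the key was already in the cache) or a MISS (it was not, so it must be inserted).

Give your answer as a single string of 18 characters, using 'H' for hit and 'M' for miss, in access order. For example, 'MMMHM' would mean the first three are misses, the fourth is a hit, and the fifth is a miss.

Answer: MHHMHHHHMMMMHHMHHH

Derivation:
FIFO simulation (capacity=3):
  1. access 96: MISS. Cache (old->new): [96]
  2. access 96: HIT. Cache (old->new): [96]
  3. access 96: HIT. Cache (old->new): [96]
  4. access 2: MISS. Cache (old->new): [96 2]
  5. access 96: HIT. Cache (old->new): [96 2]
  6. access 2: HIT. Cache (old->new): [96 2]
  7. access 96: HIT. Cache (old->new): [96 2]
  8. access 96: HIT. Cache (old->new): [96 2]
  9. access 1: MISS. Cache (old->new): [96 2 1]
  10. access 84: MISS, evict 96. Cache (old->new): [2 1 84]
  11. access 96: MISS, evict 2. Cache (old->new): [1 84 96]
  12. access 2: MISS, evict 1. Cache (old->new): [84 96 2]
  13. access 84: HIT. Cache (old->new): [84 96 2]
  14. access 84: HIT. Cache (old->new): [84 96 2]
  15. access 1: MISS, evict 84. Cache (old->new): [96 2 1]
  16. access 2: HIT. Cache (old->new): [96 2 1]
  17. access 2: HIT. Cache (old->new): [96 2 1]
  18. access 2: HIT. Cache (old->new): [96 2 1]
Total: 11 hits, 7 misses, 4 evictions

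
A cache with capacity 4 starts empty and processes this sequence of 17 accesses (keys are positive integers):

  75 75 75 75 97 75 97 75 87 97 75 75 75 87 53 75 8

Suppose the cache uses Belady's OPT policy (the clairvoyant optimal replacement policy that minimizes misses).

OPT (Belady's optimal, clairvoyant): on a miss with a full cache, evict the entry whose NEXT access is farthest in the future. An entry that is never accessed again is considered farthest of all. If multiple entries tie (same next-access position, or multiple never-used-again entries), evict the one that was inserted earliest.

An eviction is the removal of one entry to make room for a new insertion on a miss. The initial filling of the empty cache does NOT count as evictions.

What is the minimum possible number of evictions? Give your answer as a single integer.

Answer: 1

Derivation:
OPT (Belady) simulation (capacity=4):
  1. access 75: MISS. Cache: [75]
  2. access 75: HIT. Next use of 75: step 3. Cache: [75]
  3. access 75: HIT. Next use of 75: step 4. Cache: [75]
  4. access 75: HIT. Next use of 75: step 6. Cache: [75]
  5. access 97: MISS. Cache: [75 97]
  6. access 75: HIT. Next use of 75: step 8. Cache: [75 97]
  7. access 97: HIT. Next use of 97: step 10. Cache: [75 97]
  8. access 75: HIT. Next use of 75: step 11. Cache: [75 97]
  9. access 87: MISS. Cache: [75 97 87]
  10. access 97: HIT. Next use of 97: never. Cache: [75 97 87]
  11. access 75: HIT. Next use of 75: step 12. Cache: [75 97 87]
  12. access 75: HIT. Next use of 75: step 13. Cache: [75 97 87]
  13. access 75: HIT. Next use of 75: step 16. Cache: [75 97 87]
  14. access 87: HIT. Next use of 87: never. Cache: [75 97 87]
  15. access 53: MISS. Cache: [75 97 87 53]
  16. access 75: HIT. Next use of 75: never. Cache: [75 97 87 53]
  17. access 8: MISS, evict 75 (next use: never). Cache: [97 87 53 8]
Total: 12 hits, 5 misses, 1 evictions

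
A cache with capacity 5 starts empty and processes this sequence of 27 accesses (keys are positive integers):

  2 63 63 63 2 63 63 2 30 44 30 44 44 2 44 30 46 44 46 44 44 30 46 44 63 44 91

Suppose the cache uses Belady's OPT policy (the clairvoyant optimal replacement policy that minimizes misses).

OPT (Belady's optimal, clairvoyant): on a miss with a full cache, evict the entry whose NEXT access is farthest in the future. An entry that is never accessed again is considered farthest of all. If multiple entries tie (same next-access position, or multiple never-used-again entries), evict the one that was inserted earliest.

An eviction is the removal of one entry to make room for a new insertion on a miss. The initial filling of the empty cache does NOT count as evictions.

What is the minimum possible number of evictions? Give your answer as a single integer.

Answer: 1

Derivation:
OPT (Belady) simulation (capacity=5):
  1. access 2: MISS. Cache: [2]
  2. access 63: MISS. Cache: [2 63]
  3. access 63: HIT. Next use of 63: step 4. Cache: [2 63]
  4. access 63: HIT. Next use of 63: step 6. Cache: [2 63]
  5. access 2: HIT. Next use of 2: step 8. Cache: [2 63]
  6. access 63: HIT. Next use of 63: step 7. Cache: [2 63]
  7. access 63: HIT. Next use of 63: step 25. Cache: [2 63]
  8. access 2: HIT. Next use of 2: step 14. Cache: [2 63]
  9. access 30: MISS. Cache: [2 63 30]
  10. access 44: MISS. Cache: [2 63 30 44]
  11. access 30: HIT. Next use of 30: step 16. Cache: [2 63 30 44]
  12. access 44: HIT. Next use of 44: step 13. Cache: [2 63 30 44]
  13. access 44: HIT. Next use of 44: step 15. Cache: [2 63 30 44]
  14. access 2: HIT. Next use of 2: never. Cache: [2 63 30 44]
  15. access 44: HIT. Next use of 44: step 18. Cache: [2 63 30 44]
  16. access 30: HIT. Next use of 30: step 22. Cache: [2 63 30 44]
  17. access 46: MISS. Cache: [2 63 30 44 46]
  18. access 44: HIT. Next use of 44: step 20. Cache: [2 63 30 44 46]
  19. access 46: HIT. Next use of 46: step 23. Cache: [2 63 30 44 46]
  20. access 44: HIT. Next use of 44: step 21. Cache: [2 63 30 44 46]
  21. access 44: HIT. Next use of 44: step 24. Cache: [2 63 30 44 46]
  22. access 30: HIT. Next use of 30: never. Cache: [2 63 30 44 46]
  23. access 46: HIT. Next use of 46: never. Cache: [2 63 30 44 46]
  24. access 44: HIT. Next use of 44: step 26. Cache: [2 63 30 44 46]
  25. access 63: HIT. Next use of 63: never. Cache: [2 63 30 44 46]
  26. access 44: HIT. Next use of 44: never. Cache: [2 63 30 44 46]
  27. access 91: MISS, evict 2 (next use: never). Cache: [63 30 44 46 91]
Total: 21 hits, 6 misses, 1 evictions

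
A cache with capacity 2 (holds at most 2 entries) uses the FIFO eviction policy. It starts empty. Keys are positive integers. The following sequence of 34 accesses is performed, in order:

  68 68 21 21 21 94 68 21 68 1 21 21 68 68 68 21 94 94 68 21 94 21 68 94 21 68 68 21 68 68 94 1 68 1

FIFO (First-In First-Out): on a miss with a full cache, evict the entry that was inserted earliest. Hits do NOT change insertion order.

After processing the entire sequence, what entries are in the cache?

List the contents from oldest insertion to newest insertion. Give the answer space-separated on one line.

FIFO simulation (capacity=2):
  1. access 68: MISS. Cache (old->new): [68]
  2. access 68: HIT. Cache (old->new): [68]
  3. access 21: MISS. Cache (old->new): [68 21]
  4. access 21: HIT. Cache (old->new): [68 21]
  5. access 21: HIT. Cache (old->new): [68 21]
  6. access 94: MISS, evict 68. Cache (old->new): [21 94]
  7. access 68: MISS, evict 21. Cache (old->new): [94 68]
  8. access 21: MISS, evict 94. Cache (old->new): [68 21]
  9. access 68: HIT. Cache (old->new): [68 21]
  10. access 1: MISS, evict 68. Cache (old->new): [21 1]
  11. access 21: HIT. Cache (old->new): [21 1]
  12. access 21: HIT. Cache (old->new): [21 1]
  13. access 68: MISS, evict 21. Cache (old->new): [1 68]
  14. access 68: HIT. Cache (old->new): [1 68]
  15. access 68: HIT. Cache (old->new): [1 68]
  16. access 21: MISS, evict 1. Cache (old->new): [68 21]
  17. access 94: MISS, evict 68. Cache (old->new): [21 94]
  18. access 94: HIT. Cache (old->new): [21 94]
  19. access 68: MISS, evict 21. Cache (old->new): [94 68]
  20. access 21: MISS, evict 94. Cache (old->new): [68 21]
  21. access 94: MISS, evict 68. Cache (old->new): [21 94]
  22. access 21: HIT. Cache (old->new): [21 94]
  23. access 68: MISS, evict 21. Cache (old->new): [94 68]
  24. access 94: HIT. Cache (old->new): [94 68]
  25. access 21: MISS, evict 94. Cache (old->new): [68 21]
  26. access 68: HIT. Cache (old->new): [68 21]
  27. access 68: HIT. Cache (old->new): [68 21]
  28. access 21: HIT. Cache (old->new): [68 21]
  29. access 68: HIT. Cache (old->new): [68 21]
  30. access 68: HIT. Cache (old->new): [68 21]
  31. access 94: MISS, evict 68. Cache (old->new): [21 94]
  32. access 1: MISS, evict 21. Cache (old->new): [94 1]
  33. access 68: MISS, evict 94. Cache (old->new): [1 68]
  34. access 1: HIT. Cache (old->new): [1 68]
Total: 17 hits, 17 misses, 15 evictions

Answer: 1 68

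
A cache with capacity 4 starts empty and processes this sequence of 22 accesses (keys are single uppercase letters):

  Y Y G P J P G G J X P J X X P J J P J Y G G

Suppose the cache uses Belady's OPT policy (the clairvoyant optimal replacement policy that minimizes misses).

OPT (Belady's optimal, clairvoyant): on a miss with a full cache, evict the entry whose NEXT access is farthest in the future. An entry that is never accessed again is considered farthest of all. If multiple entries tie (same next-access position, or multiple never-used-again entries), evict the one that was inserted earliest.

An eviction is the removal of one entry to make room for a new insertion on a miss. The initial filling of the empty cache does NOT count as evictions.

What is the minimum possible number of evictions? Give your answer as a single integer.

OPT (Belady) simulation (capacity=4):
  1. access Y: MISS. Cache: [Y]
  2. access Y: HIT. Next use of Y: step 20. Cache: [Y]
  3. access G: MISS. Cache: [Y G]
  4. access P: MISS. Cache: [Y G P]
  5. access J: MISS. Cache: [Y G P J]
  6. access P: HIT. Next use of P: step 11. Cache: [Y G P J]
  7. access G: HIT. Next use of G: step 8. Cache: [Y G P J]
  8. access G: HIT. Next use of G: step 21. Cache: [Y G P J]
  9. access J: HIT. Next use of J: step 12. Cache: [Y G P J]
  10. access X: MISS, evict G (next use: step 21). Cache: [Y P J X]
  11. access P: HIT. Next use of P: step 15. Cache: [Y P J X]
  12. access J: HIT. Next use of J: step 16. Cache: [Y P J X]
  13. access X: HIT. Next use of X: step 14. Cache: [Y P J X]
  14. access X: HIT. Next use of X: never. Cache: [Y P J X]
  15. access P: HIT. Next use of P: step 18. Cache: [Y P J X]
  16. access J: HIT. Next use of J: step 17. Cache: [Y P J X]
  17. access J: HIT. Next use of J: step 19. Cache: [Y P J X]
  18. access P: HIT. Next use of P: never. Cache: [Y P J X]
  19. access J: HIT. Next use of J: never. Cache: [Y P J X]
  20. access Y: HIT. Next use of Y: never. Cache: [Y P J X]
  21. access G: MISS, evict Y (next use: never). Cache: [P J X G]
  22. access G: HIT. Next use of G: never. Cache: [P J X G]
Total: 16 hits, 6 misses, 2 evictions

Answer: 2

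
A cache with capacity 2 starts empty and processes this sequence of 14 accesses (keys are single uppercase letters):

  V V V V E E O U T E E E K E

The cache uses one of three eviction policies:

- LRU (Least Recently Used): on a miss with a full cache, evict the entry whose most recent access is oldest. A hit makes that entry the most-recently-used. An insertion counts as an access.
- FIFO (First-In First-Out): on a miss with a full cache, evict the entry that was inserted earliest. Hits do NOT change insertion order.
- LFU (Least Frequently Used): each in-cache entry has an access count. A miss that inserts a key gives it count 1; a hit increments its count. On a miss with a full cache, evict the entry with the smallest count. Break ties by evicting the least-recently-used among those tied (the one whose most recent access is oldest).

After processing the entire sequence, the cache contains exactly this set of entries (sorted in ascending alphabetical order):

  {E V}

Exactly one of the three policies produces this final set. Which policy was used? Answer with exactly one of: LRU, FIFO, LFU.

Simulating under each policy and comparing final sets:
  LRU: final set = {E K} -> differs
  FIFO: final set = {E K} -> differs
  LFU: final set = {E V} -> MATCHES target
Only LFU produces the target set.

Answer: LFU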